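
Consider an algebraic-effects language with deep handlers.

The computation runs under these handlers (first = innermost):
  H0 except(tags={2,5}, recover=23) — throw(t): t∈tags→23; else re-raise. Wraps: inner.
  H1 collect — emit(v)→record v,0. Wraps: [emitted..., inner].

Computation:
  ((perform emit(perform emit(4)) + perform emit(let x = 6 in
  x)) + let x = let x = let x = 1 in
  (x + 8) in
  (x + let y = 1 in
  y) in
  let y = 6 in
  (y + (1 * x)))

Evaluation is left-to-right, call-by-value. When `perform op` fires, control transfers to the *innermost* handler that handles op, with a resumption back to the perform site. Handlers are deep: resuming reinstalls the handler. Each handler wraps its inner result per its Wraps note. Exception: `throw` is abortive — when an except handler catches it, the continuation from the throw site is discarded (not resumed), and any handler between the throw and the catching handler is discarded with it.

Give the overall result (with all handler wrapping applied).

Step-by-step:
emit(4) @ H1 ⇒ out+=4
emit(0) @ H1 ⇒ out+=0
emit(6) @ H1 ⇒ out+=6
H0 returns 16
H1 returns [4, 0, 6, 16]
= [4, 0, 6, 16]

Answer: [4, 0, 6, 16]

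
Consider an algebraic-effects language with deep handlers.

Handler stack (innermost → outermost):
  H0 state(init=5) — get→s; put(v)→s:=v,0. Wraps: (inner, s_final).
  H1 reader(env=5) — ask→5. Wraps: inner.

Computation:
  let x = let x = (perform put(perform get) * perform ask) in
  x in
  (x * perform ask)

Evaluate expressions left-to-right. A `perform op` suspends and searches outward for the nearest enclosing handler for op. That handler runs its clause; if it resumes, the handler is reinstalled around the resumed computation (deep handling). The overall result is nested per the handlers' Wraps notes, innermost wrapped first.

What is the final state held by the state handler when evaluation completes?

Answer: 5

Evaluation trace:
get @ H0 ⇒ 5
put(5) @ H0 ⇒ s:=5
ask @ H1 ⇒ 5
ask @ H1 ⇒ 5
H0 returns (0, 5)
H1 returns (0, 5)
= (0, 5)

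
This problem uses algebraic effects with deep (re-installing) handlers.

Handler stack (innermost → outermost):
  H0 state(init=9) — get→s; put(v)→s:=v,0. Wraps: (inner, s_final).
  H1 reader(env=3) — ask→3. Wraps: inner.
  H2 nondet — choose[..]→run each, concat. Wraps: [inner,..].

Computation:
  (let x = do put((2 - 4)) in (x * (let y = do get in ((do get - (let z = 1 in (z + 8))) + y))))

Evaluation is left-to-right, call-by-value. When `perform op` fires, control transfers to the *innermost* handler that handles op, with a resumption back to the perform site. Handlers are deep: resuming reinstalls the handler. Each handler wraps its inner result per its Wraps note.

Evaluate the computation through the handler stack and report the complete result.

Answer: [(0, -2)]

Working:
put(-2) @ H0 ⇒ s:=-2
get @ H0 ⇒ -2
get @ H0 ⇒ -2
H0 returns (0, -2)
H1 returns (0, -2)
H2 returns [(0, -2)]
= [(0, -2)]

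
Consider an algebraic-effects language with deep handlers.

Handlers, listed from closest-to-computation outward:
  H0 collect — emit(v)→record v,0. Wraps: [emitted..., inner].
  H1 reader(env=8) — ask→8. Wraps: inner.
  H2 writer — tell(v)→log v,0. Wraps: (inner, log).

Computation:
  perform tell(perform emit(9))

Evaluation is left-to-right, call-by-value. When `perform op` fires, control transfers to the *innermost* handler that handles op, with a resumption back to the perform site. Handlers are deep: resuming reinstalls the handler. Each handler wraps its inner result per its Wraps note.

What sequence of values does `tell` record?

Step-by-step:
emit(9) @ H0 ⇒ out+=9
tell(0) @ H2 ⇒ log+=0
H0 returns [9, 0]
H1 returns [9, 0]
H2 returns ([9, 0], (0))
= ([9, 0], (0))

Answer: (0)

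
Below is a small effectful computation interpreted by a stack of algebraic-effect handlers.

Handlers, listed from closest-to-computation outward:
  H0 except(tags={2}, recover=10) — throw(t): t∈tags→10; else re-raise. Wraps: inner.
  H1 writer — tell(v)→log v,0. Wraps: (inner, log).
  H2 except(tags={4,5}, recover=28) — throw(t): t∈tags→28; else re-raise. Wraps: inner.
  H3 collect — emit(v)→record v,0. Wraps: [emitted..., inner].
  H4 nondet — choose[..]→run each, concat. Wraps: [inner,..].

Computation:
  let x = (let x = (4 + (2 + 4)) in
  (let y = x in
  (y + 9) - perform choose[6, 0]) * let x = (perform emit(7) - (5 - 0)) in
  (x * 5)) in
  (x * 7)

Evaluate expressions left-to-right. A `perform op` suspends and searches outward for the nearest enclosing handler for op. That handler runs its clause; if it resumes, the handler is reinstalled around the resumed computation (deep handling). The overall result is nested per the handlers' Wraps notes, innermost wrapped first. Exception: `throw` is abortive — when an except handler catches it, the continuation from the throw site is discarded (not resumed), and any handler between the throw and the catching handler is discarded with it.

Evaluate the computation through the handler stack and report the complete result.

Answer: [[7, (-2275, ())], [7, (-3325, ())]]

Working:
choose[6, 0] @ H4
  branch[0] choose=6:
    emit(7) @ H3 ⇒ out+=7
    H0 returns -2275
    H1 returns (-2275, ())
    H2 returns (-2275, ())
    H3 returns [7, (-2275, ())]
    H4 returns [[7, (-2275, ())]]
  branch[1] choose=0:
    emit(7) @ H3 ⇒ out+=7
    H0 returns -3325
    H1 returns (-3325, ())
    H2 returns (-3325, ())
    H3 returns [7, (-3325, ())]
    H4 returns [[7, (-3325, ())]]
= [[7, (-2275, ())], [7, (-3325, ())]]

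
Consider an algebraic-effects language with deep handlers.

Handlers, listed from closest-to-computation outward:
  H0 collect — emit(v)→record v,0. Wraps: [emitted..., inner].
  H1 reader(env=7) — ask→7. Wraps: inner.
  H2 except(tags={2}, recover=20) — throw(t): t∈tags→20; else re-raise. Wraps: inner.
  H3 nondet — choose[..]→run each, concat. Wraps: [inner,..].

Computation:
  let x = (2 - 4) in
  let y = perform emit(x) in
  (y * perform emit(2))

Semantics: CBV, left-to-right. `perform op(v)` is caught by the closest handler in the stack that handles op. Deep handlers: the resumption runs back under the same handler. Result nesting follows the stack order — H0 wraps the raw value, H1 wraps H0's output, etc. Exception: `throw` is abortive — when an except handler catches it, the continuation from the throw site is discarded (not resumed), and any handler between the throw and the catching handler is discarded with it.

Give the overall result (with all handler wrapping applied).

Answer: [[-2, 2, 0]]

Working:
emit(-2) @ H0 ⇒ out+=-2
emit(2) @ H0 ⇒ out+=2
H0 returns [-2, 2, 0]
H1 returns [-2, 2, 0]
H2 returns [-2, 2, 0]
H3 returns [[-2, 2, 0]]
= [[-2, 2, 0]]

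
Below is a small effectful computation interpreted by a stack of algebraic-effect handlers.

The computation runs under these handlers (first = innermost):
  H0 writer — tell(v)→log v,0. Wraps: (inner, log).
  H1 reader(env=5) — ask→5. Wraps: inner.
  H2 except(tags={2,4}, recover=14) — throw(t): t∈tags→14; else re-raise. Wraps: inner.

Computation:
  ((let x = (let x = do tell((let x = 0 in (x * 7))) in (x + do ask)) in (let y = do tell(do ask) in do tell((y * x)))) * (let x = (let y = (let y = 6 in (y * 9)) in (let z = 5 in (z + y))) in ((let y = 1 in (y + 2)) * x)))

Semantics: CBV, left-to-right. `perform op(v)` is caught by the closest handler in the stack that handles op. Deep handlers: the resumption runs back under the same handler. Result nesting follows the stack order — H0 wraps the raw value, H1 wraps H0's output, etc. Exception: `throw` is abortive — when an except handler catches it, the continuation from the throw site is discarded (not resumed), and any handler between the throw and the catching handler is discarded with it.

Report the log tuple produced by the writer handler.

Working:
tell(0) @ H0 ⇒ log+=0
ask @ H1 ⇒ 5
ask @ H1 ⇒ 5
tell(5) @ H0 ⇒ log+=5
tell(0) @ H0 ⇒ log+=0
H0 returns (0, (0, 5, 0))
H1 returns (0, (0, 5, 0))
H2 returns (0, (0, 5, 0))
= (0, (0, 5, 0))

Answer: (0, 5, 0)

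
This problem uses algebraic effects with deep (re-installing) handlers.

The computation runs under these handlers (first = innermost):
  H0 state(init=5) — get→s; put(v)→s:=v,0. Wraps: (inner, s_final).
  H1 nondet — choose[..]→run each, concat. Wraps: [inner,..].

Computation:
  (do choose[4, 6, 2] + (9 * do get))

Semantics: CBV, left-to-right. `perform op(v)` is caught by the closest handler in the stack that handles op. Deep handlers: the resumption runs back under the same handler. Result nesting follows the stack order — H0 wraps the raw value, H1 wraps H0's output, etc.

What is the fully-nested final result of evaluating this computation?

Answer: [(49, 5), (51, 5), (47, 5)]

Evaluation trace:
choose[4, 6, 2] @ H1
  branch[0] choose=4:
    get @ H0 ⇒ 5
    H0 returns (49, 5)
    H1 returns [(49, 5)]
  branch[1] choose=6:
    get @ H0 ⇒ 5
    H0 returns (51, 5)
    H1 returns [(51, 5)]
  branch[2] choose=2:
    get @ H0 ⇒ 5
    H0 returns (47, 5)
    H1 returns [(47, 5)]
= [(49, 5), (51, 5), (47, 5)]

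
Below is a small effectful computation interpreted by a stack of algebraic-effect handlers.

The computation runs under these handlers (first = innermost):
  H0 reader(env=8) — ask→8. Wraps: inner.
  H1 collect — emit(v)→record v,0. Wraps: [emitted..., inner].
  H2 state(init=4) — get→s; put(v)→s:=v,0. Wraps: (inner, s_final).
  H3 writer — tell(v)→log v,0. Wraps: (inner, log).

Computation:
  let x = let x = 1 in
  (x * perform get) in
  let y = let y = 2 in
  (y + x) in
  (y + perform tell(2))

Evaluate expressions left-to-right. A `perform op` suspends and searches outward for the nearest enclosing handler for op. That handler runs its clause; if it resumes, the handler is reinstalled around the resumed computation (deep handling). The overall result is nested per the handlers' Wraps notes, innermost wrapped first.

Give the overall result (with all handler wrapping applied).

Answer: (([6], 4), (2))

Working:
get @ H2 ⇒ 4
tell(2) @ H3 ⇒ log+=2
H0 returns 6
H1 returns [6]
H2 returns ([6], 4)
H3 returns (([6], 4), (2))
= (([6], 4), (2))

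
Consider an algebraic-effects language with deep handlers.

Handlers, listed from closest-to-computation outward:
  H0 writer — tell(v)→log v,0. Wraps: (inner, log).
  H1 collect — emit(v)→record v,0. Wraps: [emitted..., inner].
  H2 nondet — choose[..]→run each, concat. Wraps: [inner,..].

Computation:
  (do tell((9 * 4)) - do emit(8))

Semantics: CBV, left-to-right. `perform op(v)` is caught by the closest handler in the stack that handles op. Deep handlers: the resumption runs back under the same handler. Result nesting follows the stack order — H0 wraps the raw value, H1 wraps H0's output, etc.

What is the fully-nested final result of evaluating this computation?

Working:
tell(36) @ H0 ⇒ log+=36
emit(8) @ H1 ⇒ out+=8
H0 returns (0, (36))
H1 returns [8, (0, (36))]
H2 returns [[8, (0, (36))]]
= [[8, (0, (36))]]

Answer: [[8, (0, (36))]]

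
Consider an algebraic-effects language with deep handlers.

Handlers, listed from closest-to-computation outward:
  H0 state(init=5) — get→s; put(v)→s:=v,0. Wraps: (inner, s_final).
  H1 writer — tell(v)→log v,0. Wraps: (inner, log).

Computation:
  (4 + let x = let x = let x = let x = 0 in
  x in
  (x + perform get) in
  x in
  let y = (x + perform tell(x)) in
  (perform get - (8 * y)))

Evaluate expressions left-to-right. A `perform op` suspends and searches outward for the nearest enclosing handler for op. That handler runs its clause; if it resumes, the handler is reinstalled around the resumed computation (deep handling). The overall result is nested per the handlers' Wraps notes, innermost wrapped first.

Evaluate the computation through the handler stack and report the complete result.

Answer: ((-31, 5), (5))

Evaluation trace:
get @ H0 ⇒ 5
tell(5) @ H1 ⇒ log+=5
get @ H0 ⇒ 5
H0 returns (-31, 5)
H1 returns ((-31, 5), (5))
= ((-31, 5), (5))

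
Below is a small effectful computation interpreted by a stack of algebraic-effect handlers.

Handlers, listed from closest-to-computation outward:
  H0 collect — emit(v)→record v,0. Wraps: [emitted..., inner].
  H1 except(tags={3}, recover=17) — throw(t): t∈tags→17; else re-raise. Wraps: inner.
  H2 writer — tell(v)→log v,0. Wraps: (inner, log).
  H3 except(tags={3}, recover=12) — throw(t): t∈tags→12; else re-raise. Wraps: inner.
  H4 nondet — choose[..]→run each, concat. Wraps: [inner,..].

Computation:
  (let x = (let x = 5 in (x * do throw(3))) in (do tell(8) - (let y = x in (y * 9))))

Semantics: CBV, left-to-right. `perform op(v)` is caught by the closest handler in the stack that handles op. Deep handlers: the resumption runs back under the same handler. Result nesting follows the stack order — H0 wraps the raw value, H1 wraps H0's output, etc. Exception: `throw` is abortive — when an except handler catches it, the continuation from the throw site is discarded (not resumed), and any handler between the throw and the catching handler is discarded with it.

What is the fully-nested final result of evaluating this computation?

Evaluation trace:
throw(3) @ H1 caught ⇒ 17
H2 returns (17, ())
H3 returns (17, ())
H4 returns [(17, ())]
= [(17, ())]

Answer: [(17, ())]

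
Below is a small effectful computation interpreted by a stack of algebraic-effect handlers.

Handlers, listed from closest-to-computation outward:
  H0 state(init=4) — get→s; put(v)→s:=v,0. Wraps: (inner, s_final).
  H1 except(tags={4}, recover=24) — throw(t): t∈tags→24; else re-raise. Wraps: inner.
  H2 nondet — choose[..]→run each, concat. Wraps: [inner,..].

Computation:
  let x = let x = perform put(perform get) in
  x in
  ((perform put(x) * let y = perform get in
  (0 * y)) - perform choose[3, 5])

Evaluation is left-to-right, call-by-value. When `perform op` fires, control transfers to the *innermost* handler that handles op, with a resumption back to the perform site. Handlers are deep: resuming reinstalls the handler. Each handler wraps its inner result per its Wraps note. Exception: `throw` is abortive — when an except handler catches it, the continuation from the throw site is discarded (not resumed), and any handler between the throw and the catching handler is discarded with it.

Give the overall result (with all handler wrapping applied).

Answer: [(-3, 0), (-5, 0)]

Evaluation trace:
get @ H0 ⇒ 4
put(4) @ H0 ⇒ s:=4
put(0) @ H0 ⇒ s:=0
get @ H0 ⇒ 0
choose[3, 5] @ H2
  branch[0] choose=3:
    H0 returns (-3, 0)
    H1 returns (-3, 0)
    H2 returns [(-3, 0)]
  branch[1] choose=5:
    H0 returns (-5, 0)
    H1 returns (-5, 0)
    H2 returns [(-5, 0)]
= [(-3, 0), (-5, 0)]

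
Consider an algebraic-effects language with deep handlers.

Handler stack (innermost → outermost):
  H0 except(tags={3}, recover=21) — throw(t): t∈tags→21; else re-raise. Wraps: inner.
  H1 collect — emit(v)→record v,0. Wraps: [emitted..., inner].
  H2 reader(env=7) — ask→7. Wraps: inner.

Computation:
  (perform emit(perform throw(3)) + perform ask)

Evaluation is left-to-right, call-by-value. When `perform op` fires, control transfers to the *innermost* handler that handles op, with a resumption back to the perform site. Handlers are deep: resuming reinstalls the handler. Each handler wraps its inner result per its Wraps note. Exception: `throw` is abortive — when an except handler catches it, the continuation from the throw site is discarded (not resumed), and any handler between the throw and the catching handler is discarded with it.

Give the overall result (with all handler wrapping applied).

Answer: [21]

Evaluation trace:
throw(3) @ H0 caught ⇒ 21
H1 returns [21]
H2 returns [21]
= [21]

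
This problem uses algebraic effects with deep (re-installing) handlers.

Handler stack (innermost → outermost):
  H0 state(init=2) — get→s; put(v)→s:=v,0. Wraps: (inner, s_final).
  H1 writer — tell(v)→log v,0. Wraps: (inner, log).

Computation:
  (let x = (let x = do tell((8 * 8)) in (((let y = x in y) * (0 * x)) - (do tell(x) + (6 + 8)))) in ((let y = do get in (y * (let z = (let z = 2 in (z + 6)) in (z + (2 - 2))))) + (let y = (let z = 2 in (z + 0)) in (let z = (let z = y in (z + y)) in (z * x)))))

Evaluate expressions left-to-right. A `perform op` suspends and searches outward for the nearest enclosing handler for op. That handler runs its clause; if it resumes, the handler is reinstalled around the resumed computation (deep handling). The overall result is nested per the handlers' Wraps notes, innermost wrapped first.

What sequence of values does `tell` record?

Answer: (64, 0)

Working:
tell(64) @ H1 ⇒ log+=64
tell(0) @ H1 ⇒ log+=0
get @ H0 ⇒ 2
H0 returns (-40, 2)
H1 returns ((-40, 2), (64, 0))
= ((-40, 2), (64, 0))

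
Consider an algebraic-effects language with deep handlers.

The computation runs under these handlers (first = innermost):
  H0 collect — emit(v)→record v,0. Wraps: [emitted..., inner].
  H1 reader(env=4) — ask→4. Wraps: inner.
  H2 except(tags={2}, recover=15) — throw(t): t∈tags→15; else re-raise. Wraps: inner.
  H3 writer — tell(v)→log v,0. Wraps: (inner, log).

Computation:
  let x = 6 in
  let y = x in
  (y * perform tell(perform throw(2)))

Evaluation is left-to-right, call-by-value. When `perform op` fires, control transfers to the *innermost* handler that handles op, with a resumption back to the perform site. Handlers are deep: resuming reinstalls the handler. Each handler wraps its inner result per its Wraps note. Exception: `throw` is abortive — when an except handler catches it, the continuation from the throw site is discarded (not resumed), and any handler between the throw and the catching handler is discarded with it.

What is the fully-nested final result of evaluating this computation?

Step-by-step:
throw(2) @ H2 caught ⇒ 15
H3 returns (15, ())
= (15, ())

Answer: (15, ())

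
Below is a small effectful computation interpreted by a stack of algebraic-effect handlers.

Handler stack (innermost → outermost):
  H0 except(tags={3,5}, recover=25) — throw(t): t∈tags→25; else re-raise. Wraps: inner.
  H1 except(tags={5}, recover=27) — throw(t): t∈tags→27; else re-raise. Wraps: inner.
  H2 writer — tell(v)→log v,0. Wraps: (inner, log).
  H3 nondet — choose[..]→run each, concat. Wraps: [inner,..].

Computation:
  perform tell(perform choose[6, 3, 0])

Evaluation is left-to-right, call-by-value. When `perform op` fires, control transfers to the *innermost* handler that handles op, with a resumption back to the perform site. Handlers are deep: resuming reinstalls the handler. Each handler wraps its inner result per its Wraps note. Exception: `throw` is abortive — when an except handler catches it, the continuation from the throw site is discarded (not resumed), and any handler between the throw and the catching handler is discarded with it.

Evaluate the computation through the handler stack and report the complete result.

Answer: [(0, (6)), (0, (3)), (0, (0))]

Step-by-step:
choose[6, 3, 0] @ H3
  branch[0] choose=6:
    tell(6) @ H2 ⇒ log+=6
    H0 returns 0
    H1 returns 0
    H2 returns (0, (6))
    H3 returns [(0, (6))]
  branch[1] choose=3:
    tell(3) @ H2 ⇒ log+=3
    H0 returns 0
    H1 returns 0
    H2 returns (0, (3))
    H3 returns [(0, (3))]
  branch[2] choose=0:
    tell(0) @ H2 ⇒ log+=0
    H0 returns 0
    H1 returns 0
    H2 returns (0, (0))
    H3 returns [(0, (0))]
= [(0, (6)), (0, (3)), (0, (0))]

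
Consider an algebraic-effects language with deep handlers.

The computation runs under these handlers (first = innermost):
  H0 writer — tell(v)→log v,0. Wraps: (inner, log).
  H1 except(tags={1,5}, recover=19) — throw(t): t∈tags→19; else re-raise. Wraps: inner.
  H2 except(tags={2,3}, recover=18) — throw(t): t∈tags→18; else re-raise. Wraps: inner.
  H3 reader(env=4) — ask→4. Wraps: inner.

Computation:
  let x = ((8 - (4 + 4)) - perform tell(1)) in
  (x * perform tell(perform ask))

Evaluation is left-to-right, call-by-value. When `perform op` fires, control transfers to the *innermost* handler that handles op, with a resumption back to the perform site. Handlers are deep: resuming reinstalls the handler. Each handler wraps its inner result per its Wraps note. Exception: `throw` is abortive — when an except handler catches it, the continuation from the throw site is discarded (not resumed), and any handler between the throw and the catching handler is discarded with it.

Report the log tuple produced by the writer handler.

Answer: (1, 4)

Evaluation trace:
tell(1) @ H0 ⇒ log+=1
ask @ H3 ⇒ 4
tell(4) @ H0 ⇒ log+=4
H0 returns (0, (1, 4))
H1 returns (0, (1, 4))
H2 returns (0, (1, 4))
H3 returns (0, (1, 4))
= (0, (1, 4))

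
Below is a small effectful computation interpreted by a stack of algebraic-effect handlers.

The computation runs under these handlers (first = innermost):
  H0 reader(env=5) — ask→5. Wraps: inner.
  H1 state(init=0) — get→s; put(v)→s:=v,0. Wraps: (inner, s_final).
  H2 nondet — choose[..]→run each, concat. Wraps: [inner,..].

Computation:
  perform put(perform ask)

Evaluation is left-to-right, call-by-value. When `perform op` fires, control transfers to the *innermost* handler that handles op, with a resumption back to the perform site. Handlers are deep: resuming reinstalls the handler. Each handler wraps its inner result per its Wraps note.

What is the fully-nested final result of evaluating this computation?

Answer: [(0, 5)]

Working:
ask @ H0 ⇒ 5
put(5) @ H1 ⇒ s:=5
H0 returns 0
H1 returns (0, 5)
H2 returns [(0, 5)]
= [(0, 5)]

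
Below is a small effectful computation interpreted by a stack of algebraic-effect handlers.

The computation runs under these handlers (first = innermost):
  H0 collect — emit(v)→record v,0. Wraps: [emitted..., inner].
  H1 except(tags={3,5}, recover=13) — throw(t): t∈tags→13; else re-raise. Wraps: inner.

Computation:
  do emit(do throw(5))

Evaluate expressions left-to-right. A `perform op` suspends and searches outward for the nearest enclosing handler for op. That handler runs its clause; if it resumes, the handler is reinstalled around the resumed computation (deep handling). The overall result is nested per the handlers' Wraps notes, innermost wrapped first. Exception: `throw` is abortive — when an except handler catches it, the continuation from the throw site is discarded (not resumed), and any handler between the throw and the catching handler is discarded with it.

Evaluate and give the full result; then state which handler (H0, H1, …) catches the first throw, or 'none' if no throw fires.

Step-by-step:
throw(5) @ H1 caught ⇒ 13
= 13

Answer: 13 ; first throw caught by: H1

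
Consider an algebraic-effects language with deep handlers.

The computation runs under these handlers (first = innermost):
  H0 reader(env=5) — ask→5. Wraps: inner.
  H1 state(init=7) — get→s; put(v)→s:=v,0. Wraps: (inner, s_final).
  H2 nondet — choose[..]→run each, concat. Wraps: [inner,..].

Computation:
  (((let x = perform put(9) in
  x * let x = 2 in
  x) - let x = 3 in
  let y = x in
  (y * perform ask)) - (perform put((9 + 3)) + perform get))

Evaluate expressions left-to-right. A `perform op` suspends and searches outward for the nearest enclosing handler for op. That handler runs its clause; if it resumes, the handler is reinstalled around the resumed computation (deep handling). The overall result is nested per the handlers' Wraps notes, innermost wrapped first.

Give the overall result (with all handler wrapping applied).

Evaluation trace:
put(9) @ H1 ⇒ s:=9
ask @ H0 ⇒ 5
put(12) @ H1 ⇒ s:=12
get @ H1 ⇒ 12
H0 returns -27
H1 returns (-27, 12)
H2 returns [(-27, 12)]
= [(-27, 12)]

Answer: [(-27, 12)]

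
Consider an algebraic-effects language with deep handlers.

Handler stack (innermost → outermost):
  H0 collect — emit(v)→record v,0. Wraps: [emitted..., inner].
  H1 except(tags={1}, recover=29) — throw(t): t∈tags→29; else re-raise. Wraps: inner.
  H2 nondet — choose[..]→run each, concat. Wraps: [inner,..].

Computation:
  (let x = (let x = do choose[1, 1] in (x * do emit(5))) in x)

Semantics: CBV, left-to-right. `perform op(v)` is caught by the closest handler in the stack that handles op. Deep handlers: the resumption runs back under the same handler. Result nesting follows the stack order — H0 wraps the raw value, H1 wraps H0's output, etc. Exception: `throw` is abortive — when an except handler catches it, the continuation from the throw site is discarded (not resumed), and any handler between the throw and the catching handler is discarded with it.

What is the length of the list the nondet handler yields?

Answer: 2

Evaluation trace:
choose[1, 1] @ H2
  branch[0] choose=1:
    emit(5) @ H0 ⇒ out+=5
    H0 returns [5, 0]
    H1 returns [5, 0]
    H2 returns [[5, 0]]
  branch[1] choose=1:
    emit(5) @ H0 ⇒ out+=5
    H0 returns [5, 0]
    H1 returns [5, 0]
    H2 returns [[5, 0]]
= [[5, 0], [5, 0]]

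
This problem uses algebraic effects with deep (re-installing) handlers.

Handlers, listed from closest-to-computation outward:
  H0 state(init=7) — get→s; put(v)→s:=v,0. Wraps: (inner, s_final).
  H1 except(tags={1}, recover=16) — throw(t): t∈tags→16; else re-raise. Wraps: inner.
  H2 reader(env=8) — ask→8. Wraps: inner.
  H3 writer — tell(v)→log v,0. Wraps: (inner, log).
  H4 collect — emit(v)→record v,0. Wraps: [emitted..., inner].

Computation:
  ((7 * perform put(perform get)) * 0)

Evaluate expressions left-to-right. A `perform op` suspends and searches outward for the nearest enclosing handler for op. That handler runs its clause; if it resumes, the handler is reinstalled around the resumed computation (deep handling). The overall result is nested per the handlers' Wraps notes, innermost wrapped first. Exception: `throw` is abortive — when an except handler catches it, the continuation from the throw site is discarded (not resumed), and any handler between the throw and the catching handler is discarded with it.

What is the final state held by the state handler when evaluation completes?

Working:
get @ H0 ⇒ 7
put(7) @ H0 ⇒ s:=7
H0 returns (0, 7)
H1 returns (0, 7)
H2 returns (0, 7)
H3 returns ((0, 7), ())
H4 returns [((0, 7), ())]
= [((0, 7), ())]

Answer: 7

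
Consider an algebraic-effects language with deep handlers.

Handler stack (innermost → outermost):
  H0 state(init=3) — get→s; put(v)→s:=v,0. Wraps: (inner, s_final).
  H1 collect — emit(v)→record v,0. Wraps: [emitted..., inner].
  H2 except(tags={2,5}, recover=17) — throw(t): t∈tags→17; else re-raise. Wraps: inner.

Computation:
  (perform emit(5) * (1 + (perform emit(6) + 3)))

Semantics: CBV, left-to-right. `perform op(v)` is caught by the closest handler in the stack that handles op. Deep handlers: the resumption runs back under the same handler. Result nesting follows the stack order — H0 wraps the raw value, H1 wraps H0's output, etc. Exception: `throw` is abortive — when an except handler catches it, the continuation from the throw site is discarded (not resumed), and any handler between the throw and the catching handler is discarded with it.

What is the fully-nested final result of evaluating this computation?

Step-by-step:
emit(5) @ H1 ⇒ out+=5
emit(6) @ H1 ⇒ out+=6
H0 returns (0, 3)
H1 returns [5, 6, (0, 3)]
H2 returns [5, 6, (0, 3)]
= [5, 6, (0, 3)]

Answer: [5, 6, (0, 3)]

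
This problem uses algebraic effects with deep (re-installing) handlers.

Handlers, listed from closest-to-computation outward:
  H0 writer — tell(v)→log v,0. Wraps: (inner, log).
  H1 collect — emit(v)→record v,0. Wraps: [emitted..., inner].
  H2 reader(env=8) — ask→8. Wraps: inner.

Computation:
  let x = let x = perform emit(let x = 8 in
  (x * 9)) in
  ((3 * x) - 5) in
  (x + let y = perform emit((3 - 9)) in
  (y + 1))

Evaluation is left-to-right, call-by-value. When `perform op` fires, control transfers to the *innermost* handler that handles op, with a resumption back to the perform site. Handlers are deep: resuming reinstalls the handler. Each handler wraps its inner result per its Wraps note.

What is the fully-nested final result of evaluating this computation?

Working:
emit(72) @ H1 ⇒ out+=72
emit(-6) @ H1 ⇒ out+=-6
H0 returns (-4, ())
H1 returns [72, -6, (-4, ())]
H2 returns [72, -6, (-4, ())]
= [72, -6, (-4, ())]

Answer: [72, -6, (-4, ())]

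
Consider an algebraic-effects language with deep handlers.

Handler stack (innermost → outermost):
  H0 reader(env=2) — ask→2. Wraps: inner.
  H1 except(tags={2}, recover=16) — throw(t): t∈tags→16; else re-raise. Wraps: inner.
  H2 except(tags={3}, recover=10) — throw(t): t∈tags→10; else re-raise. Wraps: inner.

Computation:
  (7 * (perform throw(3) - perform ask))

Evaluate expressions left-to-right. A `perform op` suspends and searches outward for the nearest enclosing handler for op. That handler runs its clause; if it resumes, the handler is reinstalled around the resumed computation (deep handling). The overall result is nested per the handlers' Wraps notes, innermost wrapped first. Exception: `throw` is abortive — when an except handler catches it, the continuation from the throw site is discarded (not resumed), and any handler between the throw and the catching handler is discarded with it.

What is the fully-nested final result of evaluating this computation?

Working:
throw(3) @ H1 re-raised
throw(3) @ H2 caught ⇒ 10
= 10

Answer: 10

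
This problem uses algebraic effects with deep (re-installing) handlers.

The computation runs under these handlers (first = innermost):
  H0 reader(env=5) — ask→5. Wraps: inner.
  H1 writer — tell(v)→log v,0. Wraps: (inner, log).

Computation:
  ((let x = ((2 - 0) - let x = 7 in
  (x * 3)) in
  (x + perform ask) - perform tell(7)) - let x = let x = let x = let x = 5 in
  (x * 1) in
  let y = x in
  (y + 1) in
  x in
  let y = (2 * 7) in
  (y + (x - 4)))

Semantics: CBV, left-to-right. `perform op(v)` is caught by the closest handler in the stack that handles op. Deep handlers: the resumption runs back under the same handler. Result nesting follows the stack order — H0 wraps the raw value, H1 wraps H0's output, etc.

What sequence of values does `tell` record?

Answer: (7)

Evaluation trace:
ask @ H0 ⇒ 5
tell(7) @ H1 ⇒ log+=7
H0 returns -30
H1 returns (-30, (7))
= (-30, (7))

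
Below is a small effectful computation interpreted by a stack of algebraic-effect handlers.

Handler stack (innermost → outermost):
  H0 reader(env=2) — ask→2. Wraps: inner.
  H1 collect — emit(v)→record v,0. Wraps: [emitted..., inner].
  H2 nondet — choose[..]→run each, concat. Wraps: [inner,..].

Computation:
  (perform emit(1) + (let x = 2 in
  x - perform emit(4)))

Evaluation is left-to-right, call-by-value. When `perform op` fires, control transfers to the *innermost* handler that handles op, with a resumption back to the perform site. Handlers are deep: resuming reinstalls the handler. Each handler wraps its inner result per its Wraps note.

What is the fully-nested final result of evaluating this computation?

Working:
emit(1) @ H1 ⇒ out+=1
emit(4) @ H1 ⇒ out+=4
H0 returns 2
H1 returns [1, 4, 2]
H2 returns [[1, 4, 2]]
= [[1, 4, 2]]

Answer: [[1, 4, 2]]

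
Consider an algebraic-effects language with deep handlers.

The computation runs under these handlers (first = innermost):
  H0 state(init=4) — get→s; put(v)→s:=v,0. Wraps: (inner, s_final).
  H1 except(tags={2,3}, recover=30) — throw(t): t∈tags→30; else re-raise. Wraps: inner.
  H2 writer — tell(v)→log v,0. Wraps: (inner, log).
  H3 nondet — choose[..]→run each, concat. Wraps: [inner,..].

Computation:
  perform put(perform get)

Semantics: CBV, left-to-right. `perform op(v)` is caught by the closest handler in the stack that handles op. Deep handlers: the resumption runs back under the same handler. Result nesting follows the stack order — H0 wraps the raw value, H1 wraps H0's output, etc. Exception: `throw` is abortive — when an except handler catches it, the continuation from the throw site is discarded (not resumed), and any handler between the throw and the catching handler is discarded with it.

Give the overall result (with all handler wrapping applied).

Step-by-step:
get @ H0 ⇒ 4
put(4) @ H0 ⇒ s:=4
H0 returns (0, 4)
H1 returns (0, 4)
H2 returns ((0, 4), ())
H3 returns [((0, 4), ())]
= [((0, 4), ())]

Answer: [((0, 4), ())]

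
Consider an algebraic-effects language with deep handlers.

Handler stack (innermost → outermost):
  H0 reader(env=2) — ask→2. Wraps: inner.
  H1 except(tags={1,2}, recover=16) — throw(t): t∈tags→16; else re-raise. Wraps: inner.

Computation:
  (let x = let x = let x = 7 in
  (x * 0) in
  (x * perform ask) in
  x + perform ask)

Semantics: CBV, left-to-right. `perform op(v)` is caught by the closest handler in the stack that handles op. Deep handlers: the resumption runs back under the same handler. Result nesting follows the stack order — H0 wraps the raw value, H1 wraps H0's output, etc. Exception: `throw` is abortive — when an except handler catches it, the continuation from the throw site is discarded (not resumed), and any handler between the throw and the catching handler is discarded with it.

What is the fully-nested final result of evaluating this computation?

Evaluation trace:
ask @ H0 ⇒ 2
ask @ H0 ⇒ 2
H0 returns 2
H1 returns 2
= 2

Answer: 2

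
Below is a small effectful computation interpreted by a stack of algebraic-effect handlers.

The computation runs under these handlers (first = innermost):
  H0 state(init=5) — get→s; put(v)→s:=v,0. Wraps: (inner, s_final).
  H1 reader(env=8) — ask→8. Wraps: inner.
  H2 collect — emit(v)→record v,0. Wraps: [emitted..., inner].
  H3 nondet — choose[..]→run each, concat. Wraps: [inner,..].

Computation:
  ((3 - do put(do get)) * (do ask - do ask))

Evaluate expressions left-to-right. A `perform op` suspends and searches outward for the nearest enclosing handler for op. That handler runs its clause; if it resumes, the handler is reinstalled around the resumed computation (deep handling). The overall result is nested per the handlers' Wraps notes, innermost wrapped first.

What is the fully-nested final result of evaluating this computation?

Answer: [[(0, 5)]]

Evaluation trace:
get @ H0 ⇒ 5
put(5) @ H0 ⇒ s:=5
ask @ H1 ⇒ 8
ask @ H1 ⇒ 8
H0 returns (0, 5)
H1 returns (0, 5)
H2 returns [(0, 5)]
H3 returns [[(0, 5)]]
= [[(0, 5)]]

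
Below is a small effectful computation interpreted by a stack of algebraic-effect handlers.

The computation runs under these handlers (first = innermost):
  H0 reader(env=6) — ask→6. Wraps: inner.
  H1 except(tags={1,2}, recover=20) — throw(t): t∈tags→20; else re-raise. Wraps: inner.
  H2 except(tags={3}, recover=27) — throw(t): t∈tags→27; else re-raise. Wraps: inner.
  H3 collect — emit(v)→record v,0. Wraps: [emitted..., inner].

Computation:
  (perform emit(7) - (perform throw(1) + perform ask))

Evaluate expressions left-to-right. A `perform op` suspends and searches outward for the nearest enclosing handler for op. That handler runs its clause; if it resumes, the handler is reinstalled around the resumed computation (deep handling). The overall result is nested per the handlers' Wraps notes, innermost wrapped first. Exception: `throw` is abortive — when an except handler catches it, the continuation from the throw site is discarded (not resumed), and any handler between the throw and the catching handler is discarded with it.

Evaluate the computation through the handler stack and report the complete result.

Answer: [7, 20]

Step-by-step:
emit(7) @ H3 ⇒ out+=7
throw(1) @ H1 caught ⇒ 20
H2 returns 20
H3 returns [7, 20]
= [7, 20]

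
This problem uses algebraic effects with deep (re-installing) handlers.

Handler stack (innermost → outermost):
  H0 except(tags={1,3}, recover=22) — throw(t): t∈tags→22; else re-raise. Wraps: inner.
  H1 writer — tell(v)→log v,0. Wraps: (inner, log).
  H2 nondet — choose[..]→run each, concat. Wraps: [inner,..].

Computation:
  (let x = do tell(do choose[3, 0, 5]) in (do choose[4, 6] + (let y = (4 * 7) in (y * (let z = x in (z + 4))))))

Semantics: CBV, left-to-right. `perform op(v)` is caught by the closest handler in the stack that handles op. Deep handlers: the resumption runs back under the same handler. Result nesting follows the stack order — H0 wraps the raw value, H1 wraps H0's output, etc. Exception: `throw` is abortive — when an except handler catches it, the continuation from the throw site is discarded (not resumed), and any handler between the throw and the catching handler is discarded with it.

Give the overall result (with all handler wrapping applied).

Evaluation trace:
choose[3, 0, 5] @ H2
  branch[0] choose=3:
    tell(3) @ H1 ⇒ log+=3
    choose[4, 6] @ H2
      branch[0] choose=4:
        H0 returns 116
        H1 returns (116, (3))
        H2 returns [(116, (3))]
      branch[1] choose=6:
        H0 returns 118
        H1 returns (118, (3))
        H2 returns [(118, (3))]
  branch[1] choose=0:
    tell(0) @ H1 ⇒ log+=0
    choose[4, 6] @ H2
      branch[0] choose=4:
        H0 returns 116
        H1 returns (116, (0))
        H2 returns [(116, (0))]
      branch[1] choose=6:
        H0 returns 118
        H1 returns (118, (0))
        H2 returns [(118, (0))]
  branch[2] choose=5:
    tell(5) @ H1 ⇒ log+=5
    choose[4, 6] @ H2
      branch[0] choose=4:
        H0 returns 116
        H1 returns (116, (5))
        H2 returns [(116, (5))]
      branch[1] choose=6:
        H0 returns 118
        H1 returns (118, (5))
        H2 returns [(118, (5))]
= [(116, (3)), (118, (3)), (116, (0)), (118, (0)), (116, (5)), (118, (5))]

Answer: [(116, (3)), (118, (3)), (116, (0)), (118, (0)), (116, (5)), (118, (5))]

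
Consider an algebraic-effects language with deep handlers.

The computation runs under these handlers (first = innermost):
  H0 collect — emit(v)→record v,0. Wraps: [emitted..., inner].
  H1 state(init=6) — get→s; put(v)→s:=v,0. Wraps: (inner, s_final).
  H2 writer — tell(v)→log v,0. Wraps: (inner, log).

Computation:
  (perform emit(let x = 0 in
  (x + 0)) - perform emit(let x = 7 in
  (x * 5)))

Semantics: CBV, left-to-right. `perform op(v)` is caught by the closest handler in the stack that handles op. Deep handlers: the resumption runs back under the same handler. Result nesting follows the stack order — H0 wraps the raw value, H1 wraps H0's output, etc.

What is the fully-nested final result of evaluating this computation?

Step-by-step:
emit(0) @ H0 ⇒ out+=0
emit(35) @ H0 ⇒ out+=35
H0 returns [0, 35, 0]
H1 returns ([0, 35, 0], 6)
H2 returns (([0, 35, 0], 6), ())
= (([0, 35, 0], 6), ())

Answer: (([0, 35, 0], 6), ())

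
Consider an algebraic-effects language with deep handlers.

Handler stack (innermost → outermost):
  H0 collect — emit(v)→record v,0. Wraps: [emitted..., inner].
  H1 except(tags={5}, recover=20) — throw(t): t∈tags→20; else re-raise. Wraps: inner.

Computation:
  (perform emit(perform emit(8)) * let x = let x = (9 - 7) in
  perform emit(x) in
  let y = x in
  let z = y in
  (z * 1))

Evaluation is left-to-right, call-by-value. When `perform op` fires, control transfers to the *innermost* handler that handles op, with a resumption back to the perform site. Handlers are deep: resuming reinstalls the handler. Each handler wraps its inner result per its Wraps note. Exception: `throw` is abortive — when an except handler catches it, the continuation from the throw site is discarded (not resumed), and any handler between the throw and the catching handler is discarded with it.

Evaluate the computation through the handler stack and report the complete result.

Evaluation trace:
emit(8) @ H0 ⇒ out+=8
emit(0) @ H0 ⇒ out+=0
emit(2) @ H0 ⇒ out+=2
H0 returns [8, 0, 2, 0]
H1 returns [8, 0, 2, 0]
= [8, 0, 2, 0]

Answer: [8, 0, 2, 0]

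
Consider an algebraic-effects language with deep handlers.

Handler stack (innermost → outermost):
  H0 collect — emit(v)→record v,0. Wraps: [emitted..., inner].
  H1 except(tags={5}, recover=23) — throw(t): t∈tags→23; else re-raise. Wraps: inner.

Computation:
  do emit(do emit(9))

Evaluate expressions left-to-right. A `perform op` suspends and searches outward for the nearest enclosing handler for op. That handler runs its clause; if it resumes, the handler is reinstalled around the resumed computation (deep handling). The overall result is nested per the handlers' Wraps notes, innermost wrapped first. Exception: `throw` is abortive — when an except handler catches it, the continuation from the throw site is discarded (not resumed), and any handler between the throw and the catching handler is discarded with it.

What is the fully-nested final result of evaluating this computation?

Evaluation trace:
emit(9) @ H0 ⇒ out+=9
emit(0) @ H0 ⇒ out+=0
H0 returns [9, 0, 0]
H1 returns [9, 0, 0]
= [9, 0, 0]

Answer: [9, 0, 0]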